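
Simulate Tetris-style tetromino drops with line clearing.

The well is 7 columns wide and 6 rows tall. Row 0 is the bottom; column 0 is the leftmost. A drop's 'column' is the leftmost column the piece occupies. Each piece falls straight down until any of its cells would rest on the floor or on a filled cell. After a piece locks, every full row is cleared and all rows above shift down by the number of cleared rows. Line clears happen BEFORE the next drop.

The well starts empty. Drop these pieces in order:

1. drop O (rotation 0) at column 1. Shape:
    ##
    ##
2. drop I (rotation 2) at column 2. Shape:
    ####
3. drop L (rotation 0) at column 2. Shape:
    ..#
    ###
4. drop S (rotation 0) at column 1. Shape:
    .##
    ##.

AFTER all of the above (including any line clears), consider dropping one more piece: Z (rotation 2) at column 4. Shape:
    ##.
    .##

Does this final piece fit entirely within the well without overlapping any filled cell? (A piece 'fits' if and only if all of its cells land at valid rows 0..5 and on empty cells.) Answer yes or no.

Drop 1: O rot0 at col 1 lands with bottom-row=0; cleared 0 line(s) (total 0); column heights now [0 2 2 0 0 0 0], max=2
Drop 2: I rot2 at col 2 lands with bottom-row=2; cleared 0 line(s) (total 0); column heights now [0 2 3 3 3 3 0], max=3
Drop 3: L rot0 at col 2 lands with bottom-row=3; cleared 0 line(s) (total 0); column heights now [0 2 4 4 5 3 0], max=5
Drop 4: S rot0 at col 1 lands with bottom-row=4; cleared 0 line(s) (total 0); column heights now [0 5 6 6 5 3 0], max=6
Test piece Z rot2 at col 4 (width 3): heights before test = [0 5 6 6 5 3 0]; fits = True

Answer: yes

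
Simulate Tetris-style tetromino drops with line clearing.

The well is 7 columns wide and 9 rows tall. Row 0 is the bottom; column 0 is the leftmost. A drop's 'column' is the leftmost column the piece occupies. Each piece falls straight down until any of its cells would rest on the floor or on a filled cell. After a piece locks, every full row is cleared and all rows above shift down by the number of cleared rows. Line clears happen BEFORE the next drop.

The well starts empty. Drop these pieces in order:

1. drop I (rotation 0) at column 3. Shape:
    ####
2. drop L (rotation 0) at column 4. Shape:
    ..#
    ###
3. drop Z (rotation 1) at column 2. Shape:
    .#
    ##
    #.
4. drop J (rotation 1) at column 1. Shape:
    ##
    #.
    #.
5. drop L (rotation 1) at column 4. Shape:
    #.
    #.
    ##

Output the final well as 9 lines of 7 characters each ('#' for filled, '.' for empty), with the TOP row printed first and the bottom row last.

Answer: .......
.......
.......
.......
....#..
....#..
.######
.######
.######

Derivation:
Drop 1: I rot0 at col 3 lands with bottom-row=0; cleared 0 line(s) (total 0); column heights now [0 0 0 1 1 1 1], max=1
Drop 2: L rot0 at col 4 lands with bottom-row=1; cleared 0 line(s) (total 0); column heights now [0 0 0 1 2 2 3], max=3
Drop 3: Z rot1 at col 2 lands with bottom-row=0; cleared 0 line(s) (total 0); column heights now [0 0 2 3 2 2 3], max=3
Drop 4: J rot1 at col 1 lands with bottom-row=0; cleared 0 line(s) (total 0); column heights now [0 3 3 3 2 2 3], max=3
Drop 5: L rot1 at col 4 lands with bottom-row=2; cleared 0 line(s) (total 0); column heights now [0 3 3 3 5 3 3], max=5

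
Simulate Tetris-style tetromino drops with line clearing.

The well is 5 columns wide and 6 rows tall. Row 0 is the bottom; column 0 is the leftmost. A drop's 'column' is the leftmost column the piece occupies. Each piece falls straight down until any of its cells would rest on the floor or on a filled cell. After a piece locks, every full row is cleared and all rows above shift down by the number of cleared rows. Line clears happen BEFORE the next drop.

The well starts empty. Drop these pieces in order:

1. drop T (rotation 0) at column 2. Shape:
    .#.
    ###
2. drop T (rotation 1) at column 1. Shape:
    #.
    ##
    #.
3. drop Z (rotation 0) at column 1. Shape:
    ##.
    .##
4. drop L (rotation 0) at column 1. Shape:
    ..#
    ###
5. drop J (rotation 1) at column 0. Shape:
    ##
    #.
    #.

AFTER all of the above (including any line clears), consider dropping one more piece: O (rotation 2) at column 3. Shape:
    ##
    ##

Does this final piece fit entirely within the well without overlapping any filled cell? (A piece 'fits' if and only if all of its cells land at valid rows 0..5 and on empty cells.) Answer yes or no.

Answer: no

Derivation:
Drop 1: T rot0 at col 2 lands with bottom-row=0; cleared 0 line(s) (total 0); column heights now [0 0 1 2 1], max=2
Drop 2: T rot1 at col 1 lands with bottom-row=0; cleared 0 line(s) (total 0); column heights now [0 3 2 2 1], max=3
Drop 3: Z rot0 at col 1 lands with bottom-row=2; cleared 0 line(s) (total 0); column heights now [0 4 4 3 1], max=4
Drop 4: L rot0 at col 1 lands with bottom-row=4; cleared 0 line(s) (total 0); column heights now [0 5 5 6 1], max=6
Drop 5: J rot1 at col 0 lands with bottom-row=3; cleared 0 line(s) (total 0); column heights now [6 6 5 6 1], max=6
Test piece O rot2 at col 3 (width 2): heights before test = [6 6 5 6 1]; fits = False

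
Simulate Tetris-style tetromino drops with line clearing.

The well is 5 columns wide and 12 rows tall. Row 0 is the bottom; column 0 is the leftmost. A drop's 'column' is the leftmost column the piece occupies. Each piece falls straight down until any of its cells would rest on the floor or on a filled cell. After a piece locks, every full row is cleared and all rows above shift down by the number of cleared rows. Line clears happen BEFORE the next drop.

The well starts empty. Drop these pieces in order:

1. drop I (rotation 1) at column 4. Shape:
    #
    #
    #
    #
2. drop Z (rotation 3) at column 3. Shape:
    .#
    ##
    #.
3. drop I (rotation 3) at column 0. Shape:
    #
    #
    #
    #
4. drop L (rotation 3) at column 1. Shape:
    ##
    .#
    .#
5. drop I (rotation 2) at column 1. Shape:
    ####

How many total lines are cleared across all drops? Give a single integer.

Answer: 0

Derivation:
Drop 1: I rot1 at col 4 lands with bottom-row=0; cleared 0 line(s) (total 0); column heights now [0 0 0 0 4], max=4
Drop 2: Z rot3 at col 3 lands with bottom-row=3; cleared 0 line(s) (total 0); column heights now [0 0 0 5 6], max=6
Drop 3: I rot3 at col 0 lands with bottom-row=0; cleared 0 line(s) (total 0); column heights now [4 0 0 5 6], max=6
Drop 4: L rot3 at col 1 lands with bottom-row=0; cleared 0 line(s) (total 0); column heights now [4 3 3 5 6], max=6
Drop 5: I rot2 at col 1 lands with bottom-row=6; cleared 0 line(s) (total 0); column heights now [4 7 7 7 7], max=7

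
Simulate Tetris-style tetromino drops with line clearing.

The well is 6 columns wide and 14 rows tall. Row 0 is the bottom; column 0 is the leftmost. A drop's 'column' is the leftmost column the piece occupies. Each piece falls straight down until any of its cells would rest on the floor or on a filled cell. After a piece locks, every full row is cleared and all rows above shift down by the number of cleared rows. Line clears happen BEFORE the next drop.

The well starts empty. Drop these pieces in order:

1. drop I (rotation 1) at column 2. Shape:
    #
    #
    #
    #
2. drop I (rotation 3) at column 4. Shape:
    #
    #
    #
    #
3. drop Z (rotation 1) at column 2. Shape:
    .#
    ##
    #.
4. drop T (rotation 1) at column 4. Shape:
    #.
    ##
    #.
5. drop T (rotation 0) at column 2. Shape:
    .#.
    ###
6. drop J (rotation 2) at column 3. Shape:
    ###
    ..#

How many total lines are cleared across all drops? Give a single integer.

Drop 1: I rot1 at col 2 lands with bottom-row=0; cleared 0 line(s) (total 0); column heights now [0 0 4 0 0 0], max=4
Drop 2: I rot3 at col 4 lands with bottom-row=0; cleared 0 line(s) (total 0); column heights now [0 0 4 0 4 0], max=4
Drop 3: Z rot1 at col 2 lands with bottom-row=4; cleared 0 line(s) (total 0); column heights now [0 0 6 7 4 0], max=7
Drop 4: T rot1 at col 4 lands with bottom-row=4; cleared 0 line(s) (total 0); column heights now [0 0 6 7 7 6], max=7
Drop 5: T rot0 at col 2 lands with bottom-row=7; cleared 0 line(s) (total 0); column heights now [0 0 8 9 8 6], max=9
Drop 6: J rot2 at col 3 lands with bottom-row=8; cleared 0 line(s) (total 0); column heights now [0 0 8 10 10 10], max=10

Answer: 0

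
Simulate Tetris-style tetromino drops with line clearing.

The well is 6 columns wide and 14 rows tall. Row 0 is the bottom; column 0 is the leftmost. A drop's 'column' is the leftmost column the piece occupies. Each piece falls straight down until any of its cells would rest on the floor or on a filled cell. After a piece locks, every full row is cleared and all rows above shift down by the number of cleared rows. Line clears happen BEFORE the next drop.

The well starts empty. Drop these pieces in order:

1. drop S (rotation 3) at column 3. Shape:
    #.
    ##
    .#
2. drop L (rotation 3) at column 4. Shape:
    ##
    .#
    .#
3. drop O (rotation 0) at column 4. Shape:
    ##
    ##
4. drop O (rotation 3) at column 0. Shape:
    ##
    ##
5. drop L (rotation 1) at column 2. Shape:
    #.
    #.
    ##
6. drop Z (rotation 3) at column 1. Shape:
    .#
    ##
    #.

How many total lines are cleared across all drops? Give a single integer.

Drop 1: S rot3 at col 3 lands with bottom-row=0; cleared 0 line(s) (total 0); column heights now [0 0 0 3 2 0], max=3
Drop 2: L rot3 at col 4 lands with bottom-row=0; cleared 0 line(s) (total 0); column heights now [0 0 0 3 3 3], max=3
Drop 3: O rot0 at col 4 lands with bottom-row=3; cleared 0 line(s) (total 0); column heights now [0 0 0 3 5 5], max=5
Drop 4: O rot3 at col 0 lands with bottom-row=0; cleared 0 line(s) (total 0); column heights now [2 2 0 3 5 5], max=5
Drop 5: L rot1 at col 2 lands with bottom-row=3; cleared 0 line(s) (total 0); column heights now [2 2 6 4 5 5], max=6
Drop 6: Z rot3 at col 1 lands with bottom-row=5; cleared 0 line(s) (total 0); column heights now [2 7 8 4 5 5], max=8

Answer: 0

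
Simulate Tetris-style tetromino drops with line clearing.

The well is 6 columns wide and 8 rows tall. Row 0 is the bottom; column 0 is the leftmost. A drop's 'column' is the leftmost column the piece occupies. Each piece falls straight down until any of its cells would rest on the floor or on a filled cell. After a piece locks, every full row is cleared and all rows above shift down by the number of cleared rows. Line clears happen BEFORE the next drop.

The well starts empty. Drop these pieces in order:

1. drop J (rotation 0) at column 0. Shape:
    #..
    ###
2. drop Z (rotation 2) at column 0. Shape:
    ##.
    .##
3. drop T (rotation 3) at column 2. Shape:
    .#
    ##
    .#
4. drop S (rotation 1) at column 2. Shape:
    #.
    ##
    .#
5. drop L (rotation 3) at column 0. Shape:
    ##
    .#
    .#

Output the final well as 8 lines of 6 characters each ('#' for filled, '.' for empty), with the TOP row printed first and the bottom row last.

Drop 1: J rot0 at col 0 lands with bottom-row=0; cleared 0 line(s) (total 0); column heights now [2 1 1 0 0 0], max=2
Drop 2: Z rot2 at col 0 lands with bottom-row=1; cleared 0 line(s) (total 0); column heights now [3 3 2 0 0 0], max=3
Drop 3: T rot3 at col 2 lands with bottom-row=1; cleared 0 line(s) (total 0); column heights now [3 3 3 4 0 0], max=4
Drop 4: S rot1 at col 2 lands with bottom-row=4; cleared 0 line(s) (total 0); column heights now [3 3 7 6 0 0], max=7
Drop 5: L rot3 at col 0 lands with bottom-row=3; cleared 0 line(s) (total 0); column heights now [6 6 7 6 0 0], max=7

Answer: ......
..#...
####..
.#.#..
.#.#..
####..
####..
###...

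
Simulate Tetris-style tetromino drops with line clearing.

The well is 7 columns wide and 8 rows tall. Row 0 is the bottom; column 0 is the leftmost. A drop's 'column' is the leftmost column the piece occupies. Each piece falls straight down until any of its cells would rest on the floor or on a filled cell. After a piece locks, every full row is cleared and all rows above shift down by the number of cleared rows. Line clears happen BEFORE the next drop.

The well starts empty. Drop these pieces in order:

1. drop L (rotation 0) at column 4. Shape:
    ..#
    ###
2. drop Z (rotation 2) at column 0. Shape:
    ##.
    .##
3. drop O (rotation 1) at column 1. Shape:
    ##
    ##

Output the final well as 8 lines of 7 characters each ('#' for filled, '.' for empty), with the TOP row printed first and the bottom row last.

Answer: .......
.......
.......
.......
.##....
.##....
##....#
.##.###

Derivation:
Drop 1: L rot0 at col 4 lands with bottom-row=0; cleared 0 line(s) (total 0); column heights now [0 0 0 0 1 1 2], max=2
Drop 2: Z rot2 at col 0 lands with bottom-row=0; cleared 0 line(s) (total 0); column heights now [2 2 1 0 1 1 2], max=2
Drop 3: O rot1 at col 1 lands with bottom-row=2; cleared 0 line(s) (total 0); column heights now [2 4 4 0 1 1 2], max=4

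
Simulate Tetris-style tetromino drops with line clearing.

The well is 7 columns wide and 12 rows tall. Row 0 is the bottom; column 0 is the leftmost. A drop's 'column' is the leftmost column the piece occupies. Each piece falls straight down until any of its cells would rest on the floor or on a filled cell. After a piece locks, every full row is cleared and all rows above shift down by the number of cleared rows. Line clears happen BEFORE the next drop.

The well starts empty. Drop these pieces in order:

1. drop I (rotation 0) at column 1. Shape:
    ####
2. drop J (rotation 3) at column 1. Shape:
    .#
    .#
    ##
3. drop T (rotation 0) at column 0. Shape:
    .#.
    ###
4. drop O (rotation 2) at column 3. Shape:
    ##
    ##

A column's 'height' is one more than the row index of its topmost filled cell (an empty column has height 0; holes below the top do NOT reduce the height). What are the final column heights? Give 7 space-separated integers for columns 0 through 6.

Drop 1: I rot0 at col 1 lands with bottom-row=0; cleared 0 line(s) (total 0); column heights now [0 1 1 1 1 0 0], max=1
Drop 2: J rot3 at col 1 lands with bottom-row=1; cleared 0 line(s) (total 0); column heights now [0 2 4 1 1 0 0], max=4
Drop 3: T rot0 at col 0 lands with bottom-row=4; cleared 0 line(s) (total 0); column heights now [5 6 5 1 1 0 0], max=6
Drop 4: O rot2 at col 3 lands with bottom-row=1; cleared 0 line(s) (total 0); column heights now [5 6 5 3 3 0 0], max=6

Answer: 5 6 5 3 3 0 0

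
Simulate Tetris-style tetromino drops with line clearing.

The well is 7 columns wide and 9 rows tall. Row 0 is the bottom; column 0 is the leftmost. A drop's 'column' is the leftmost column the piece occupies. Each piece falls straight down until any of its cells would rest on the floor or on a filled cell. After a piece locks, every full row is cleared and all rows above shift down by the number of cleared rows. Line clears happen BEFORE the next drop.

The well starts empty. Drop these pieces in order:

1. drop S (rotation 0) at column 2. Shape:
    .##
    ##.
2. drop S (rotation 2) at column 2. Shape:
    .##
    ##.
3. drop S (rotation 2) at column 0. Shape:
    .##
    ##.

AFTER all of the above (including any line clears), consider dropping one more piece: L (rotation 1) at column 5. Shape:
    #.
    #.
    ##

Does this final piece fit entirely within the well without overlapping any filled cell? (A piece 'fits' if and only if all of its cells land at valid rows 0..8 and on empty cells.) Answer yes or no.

Drop 1: S rot0 at col 2 lands with bottom-row=0; cleared 0 line(s) (total 0); column heights now [0 0 1 2 2 0 0], max=2
Drop 2: S rot2 at col 2 lands with bottom-row=2; cleared 0 line(s) (total 0); column heights now [0 0 3 4 4 0 0], max=4
Drop 3: S rot2 at col 0 lands with bottom-row=2; cleared 0 line(s) (total 0); column heights now [3 4 4 4 4 0 0], max=4
Test piece L rot1 at col 5 (width 2): heights before test = [3 4 4 4 4 0 0]; fits = True

Answer: yes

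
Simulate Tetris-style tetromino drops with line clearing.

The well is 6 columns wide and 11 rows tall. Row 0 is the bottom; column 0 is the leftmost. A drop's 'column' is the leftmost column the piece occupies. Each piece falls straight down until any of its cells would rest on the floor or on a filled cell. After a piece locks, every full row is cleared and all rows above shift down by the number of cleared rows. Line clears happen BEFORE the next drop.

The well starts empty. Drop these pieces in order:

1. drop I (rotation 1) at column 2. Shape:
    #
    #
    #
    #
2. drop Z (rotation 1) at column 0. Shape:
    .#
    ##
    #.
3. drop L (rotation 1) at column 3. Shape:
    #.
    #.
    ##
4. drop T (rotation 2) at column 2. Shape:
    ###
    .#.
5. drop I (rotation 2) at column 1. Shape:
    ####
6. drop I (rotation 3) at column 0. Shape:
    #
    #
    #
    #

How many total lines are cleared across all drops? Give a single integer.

Drop 1: I rot1 at col 2 lands with bottom-row=0; cleared 0 line(s) (total 0); column heights now [0 0 4 0 0 0], max=4
Drop 2: Z rot1 at col 0 lands with bottom-row=0; cleared 0 line(s) (total 0); column heights now [2 3 4 0 0 0], max=4
Drop 3: L rot1 at col 3 lands with bottom-row=0; cleared 0 line(s) (total 0); column heights now [2 3 4 3 1 0], max=4
Drop 4: T rot2 at col 2 lands with bottom-row=3; cleared 0 line(s) (total 0); column heights now [2 3 5 5 5 0], max=5
Drop 5: I rot2 at col 1 lands with bottom-row=5; cleared 0 line(s) (total 0); column heights now [2 6 6 6 6 0], max=6
Drop 6: I rot3 at col 0 lands with bottom-row=2; cleared 0 line(s) (total 0); column heights now [6 6 6 6 6 0], max=6

Answer: 0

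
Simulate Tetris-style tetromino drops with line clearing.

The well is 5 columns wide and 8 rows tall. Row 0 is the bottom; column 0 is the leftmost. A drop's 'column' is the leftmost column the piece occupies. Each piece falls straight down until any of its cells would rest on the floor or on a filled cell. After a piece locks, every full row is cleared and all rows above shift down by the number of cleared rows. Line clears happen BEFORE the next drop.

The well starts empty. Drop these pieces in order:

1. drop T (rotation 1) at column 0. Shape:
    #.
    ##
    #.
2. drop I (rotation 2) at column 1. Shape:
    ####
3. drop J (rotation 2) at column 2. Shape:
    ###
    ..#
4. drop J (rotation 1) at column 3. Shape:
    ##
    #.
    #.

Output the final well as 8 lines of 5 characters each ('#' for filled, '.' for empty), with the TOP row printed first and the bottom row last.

Drop 1: T rot1 at col 0 lands with bottom-row=0; cleared 0 line(s) (total 0); column heights now [3 2 0 0 0], max=3
Drop 2: I rot2 at col 1 lands with bottom-row=2; cleared 1 line(s) (total 1); column heights now [2 2 0 0 0], max=2
Drop 3: J rot2 at col 2 lands with bottom-row=0; cleared 1 line(s) (total 2); column heights now [1 0 0 0 1], max=1
Drop 4: J rot1 at col 3 lands with bottom-row=0; cleared 0 line(s) (total 2); column heights now [1 0 0 3 3], max=3

Answer: .....
.....
.....
.....
.....
...##
...#.
#..##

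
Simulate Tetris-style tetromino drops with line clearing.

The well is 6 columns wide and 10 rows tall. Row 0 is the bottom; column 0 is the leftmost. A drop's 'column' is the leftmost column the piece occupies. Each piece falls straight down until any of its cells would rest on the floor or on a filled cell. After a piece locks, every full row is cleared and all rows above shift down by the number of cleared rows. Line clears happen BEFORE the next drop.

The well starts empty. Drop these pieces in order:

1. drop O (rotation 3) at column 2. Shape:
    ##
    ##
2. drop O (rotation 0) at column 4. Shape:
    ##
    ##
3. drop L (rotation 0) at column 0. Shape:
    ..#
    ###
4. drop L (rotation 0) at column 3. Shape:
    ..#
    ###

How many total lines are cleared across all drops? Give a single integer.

Answer: 1

Derivation:
Drop 1: O rot3 at col 2 lands with bottom-row=0; cleared 0 line(s) (total 0); column heights now [0 0 2 2 0 0], max=2
Drop 2: O rot0 at col 4 lands with bottom-row=0; cleared 0 line(s) (total 0); column heights now [0 0 2 2 2 2], max=2
Drop 3: L rot0 at col 0 lands with bottom-row=2; cleared 0 line(s) (total 0); column heights now [3 3 4 2 2 2], max=4
Drop 4: L rot0 at col 3 lands with bottom-row=2; cleared 1 line(s) (total 1); column heights now [0 0 3 2 2 3], max=3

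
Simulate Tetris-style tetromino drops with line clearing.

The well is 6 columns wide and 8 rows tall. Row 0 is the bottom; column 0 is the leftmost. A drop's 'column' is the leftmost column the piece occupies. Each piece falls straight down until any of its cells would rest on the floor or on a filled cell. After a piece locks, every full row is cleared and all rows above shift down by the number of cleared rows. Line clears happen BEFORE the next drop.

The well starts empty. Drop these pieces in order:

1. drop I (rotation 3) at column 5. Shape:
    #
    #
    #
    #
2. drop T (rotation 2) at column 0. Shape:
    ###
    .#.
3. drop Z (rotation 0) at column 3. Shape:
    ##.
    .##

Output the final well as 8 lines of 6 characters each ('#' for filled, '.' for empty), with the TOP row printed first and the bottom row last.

Answer: ......
......
...##.
....##
.....#
.....#
###..#
.#...#

Derivation:
Drop 1: I rot3 at col 5 lands with bottom-row=0; cleared 0 line(s) (total 0); column heights now [0 0 0 0 0 4], max=4
Drop 2: T rot2 at col 0 lands with bottom-row=0; cleared 0 line(s) (total 0); column heights now [2 2 2 0 0 4], max=4
Drop 3: Z rot0 at col 3 lands with bottom-row=4; cleared 0 line(s) (total 0); column heights now [2 2 2 6 6 5], max=6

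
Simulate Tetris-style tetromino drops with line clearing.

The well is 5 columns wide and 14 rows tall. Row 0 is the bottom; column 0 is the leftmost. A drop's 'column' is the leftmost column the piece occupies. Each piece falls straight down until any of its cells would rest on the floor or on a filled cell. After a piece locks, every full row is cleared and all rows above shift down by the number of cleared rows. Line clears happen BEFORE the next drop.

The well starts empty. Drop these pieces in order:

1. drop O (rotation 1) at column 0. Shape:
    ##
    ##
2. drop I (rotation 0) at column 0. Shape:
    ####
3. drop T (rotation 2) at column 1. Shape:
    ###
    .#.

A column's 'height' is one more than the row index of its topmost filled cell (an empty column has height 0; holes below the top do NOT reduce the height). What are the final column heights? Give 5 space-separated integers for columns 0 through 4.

Answer: 3 5 5 5 0

Derivation:
Drop 1: O rot1 at col 0 lands with bottom-row=0; cleared 0 line(s) (total 0); column heights now [2 2 0 0 0], max=2
Drop 2: I rot0 at col 0 lands with bottom-row=2; cleared 0 line(s) (total 0); column heights now [3 3 3 3 0], max=3
Drop 3: T rot2 at col 1 lands with bottom-row=3; cleared 0 line(s) (total 0); column heights now [3 5 5 5 0], max=5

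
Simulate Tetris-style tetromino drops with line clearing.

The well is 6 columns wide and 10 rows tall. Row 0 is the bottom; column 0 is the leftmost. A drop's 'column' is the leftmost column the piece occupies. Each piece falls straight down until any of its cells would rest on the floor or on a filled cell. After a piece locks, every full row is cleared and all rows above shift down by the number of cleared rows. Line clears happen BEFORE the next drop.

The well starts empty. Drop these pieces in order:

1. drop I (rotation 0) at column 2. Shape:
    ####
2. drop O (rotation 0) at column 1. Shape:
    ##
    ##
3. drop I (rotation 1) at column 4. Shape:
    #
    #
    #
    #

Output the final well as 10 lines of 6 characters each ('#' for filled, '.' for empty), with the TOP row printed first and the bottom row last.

Drop 1: I rot0 at col 2 lands with bottom-row=0; cleared 0 line(s) (total 0); column heights now [0 0 1 1 1 1], max=1
Drop 2: O rot0 at col 1 lands with bottom-row=1; cleared 0 line(s) (total 0); column heights now [0 3 3 1 1 1], max=3
Drop 3: I rot1 at col 4 lands with bottom-row=1; cleared 0 line(s) (total 0); column heights now [0 3 3 1 5 1], max=5

Answer: ......
......
......
......
......
....#.
....#.
.##.#.
.##.#.
..####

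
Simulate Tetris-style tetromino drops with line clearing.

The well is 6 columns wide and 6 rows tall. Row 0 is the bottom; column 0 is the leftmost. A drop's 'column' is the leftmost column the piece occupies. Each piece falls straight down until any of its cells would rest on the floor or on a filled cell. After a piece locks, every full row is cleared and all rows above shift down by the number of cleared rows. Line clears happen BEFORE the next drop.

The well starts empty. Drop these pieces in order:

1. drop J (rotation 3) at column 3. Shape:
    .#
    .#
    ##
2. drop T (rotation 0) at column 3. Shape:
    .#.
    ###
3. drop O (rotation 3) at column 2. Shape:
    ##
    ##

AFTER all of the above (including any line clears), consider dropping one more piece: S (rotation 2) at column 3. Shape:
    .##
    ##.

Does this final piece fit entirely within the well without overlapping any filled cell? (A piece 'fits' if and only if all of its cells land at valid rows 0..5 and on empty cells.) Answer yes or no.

Drop 1: J rot3 at col 3 lands with bottom-row=0; cleared 0 line(s) (total 0); column heights now [0 0 0 1 3 0], max=3
Drop 2: T rot0 at col 3 lands with bottom-row=3; cleared 0 line(s) (total 0); column heights now [0 0 0 4 5 4], max=5
Drop 3: O rot3 at col 2 lands with bottom-row=4; cleared 0 line(s) (total 0); column heights now [0 0 6 6 5 4], max=6
Test piece S rot2 at col 3 (width 3): heights before test = [0 0 6 6 5 4]; fits = False

Answer: no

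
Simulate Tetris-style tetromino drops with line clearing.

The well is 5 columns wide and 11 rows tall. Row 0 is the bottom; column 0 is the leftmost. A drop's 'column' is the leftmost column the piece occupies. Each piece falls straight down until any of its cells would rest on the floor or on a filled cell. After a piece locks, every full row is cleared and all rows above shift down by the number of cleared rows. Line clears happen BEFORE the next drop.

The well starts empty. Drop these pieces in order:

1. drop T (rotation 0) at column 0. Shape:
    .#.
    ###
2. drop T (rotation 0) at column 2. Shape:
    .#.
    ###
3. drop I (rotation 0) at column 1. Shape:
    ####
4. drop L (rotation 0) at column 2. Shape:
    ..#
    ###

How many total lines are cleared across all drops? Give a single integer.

Answer: 0

Derivation:
Drop 1: T rot0 at col 0 lands with bottom-row=0; cleared 0 line(s) (total 0); column heights now [1 2 1 0 0], max=2
Drop 2: T rot0 at col 2 lands with bottom-row=1; cleared 0 line(s) (total 0); column heights now [1 2 2 3 2], max=3
Drop 3: I rot0 at col 1 lands with bottom-row=3; cleared 0 line(s) (total 0); column heights now [1 4 4 4 4], max=4
Drop 4: L rot0 at col 2 lands with bottom-row=4; cleared 0 line(s) (total 0); column heights now [1 4 5 5 6], max=6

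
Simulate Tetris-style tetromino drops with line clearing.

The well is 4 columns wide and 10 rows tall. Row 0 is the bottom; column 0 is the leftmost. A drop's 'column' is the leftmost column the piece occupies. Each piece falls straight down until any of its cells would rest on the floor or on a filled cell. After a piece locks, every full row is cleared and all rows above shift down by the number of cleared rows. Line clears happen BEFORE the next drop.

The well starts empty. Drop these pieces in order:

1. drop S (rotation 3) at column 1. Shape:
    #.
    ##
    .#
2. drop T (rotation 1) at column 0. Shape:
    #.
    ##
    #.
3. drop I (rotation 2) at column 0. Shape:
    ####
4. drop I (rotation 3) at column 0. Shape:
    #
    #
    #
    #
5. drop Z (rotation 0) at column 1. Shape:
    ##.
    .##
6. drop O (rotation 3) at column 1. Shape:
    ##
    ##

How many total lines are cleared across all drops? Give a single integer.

Answer: 2

Derivation:
Drop 1: S rot3 at col 1 lands with bottom-row=0; cleared 0 line(s) (total 0); column heights now [0 3 2 0], max=3
Drop 2: T rot1 at col 0 lands with bottom-row=2; cleared 0 line(s) (total 0); column heights now [5 4 2 0], max=5
Drop 3: I rot2 at col 0 lands with bottom-row=5; cleared 1 line(s) (total 1); column heights now [5 4 2 0], max=5
Drop 4: I rot3 at col 0 lands with bottom-row=5; cleared 0 line(s) (total 1); column heights now [9 4 2 0], max=9
Drop 5: Z rot0 at col 1 lands with bottom-row=3; cleared 1 line(s) (total 2); column heights now [8 4 4 0], max=8
Drop 6: O rot3 at col 1 lands with bottom-row=4; cleared 0 line(s) (total 2); column heights now [8 6 6 0], max=8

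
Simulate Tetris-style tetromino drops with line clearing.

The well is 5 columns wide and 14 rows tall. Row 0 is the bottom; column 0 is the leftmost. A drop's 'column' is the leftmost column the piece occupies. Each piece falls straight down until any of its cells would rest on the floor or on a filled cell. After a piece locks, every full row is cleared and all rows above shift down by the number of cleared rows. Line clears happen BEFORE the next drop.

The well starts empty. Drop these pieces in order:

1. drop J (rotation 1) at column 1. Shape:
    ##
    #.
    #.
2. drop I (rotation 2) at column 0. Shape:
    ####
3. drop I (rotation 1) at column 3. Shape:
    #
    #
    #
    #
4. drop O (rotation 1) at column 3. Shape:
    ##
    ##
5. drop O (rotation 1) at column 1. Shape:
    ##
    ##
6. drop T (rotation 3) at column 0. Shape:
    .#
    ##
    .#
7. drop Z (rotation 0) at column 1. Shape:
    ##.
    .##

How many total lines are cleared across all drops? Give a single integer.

Drop 1: J rot1 at col 1 lands with bottom-row=0; cleared 0 line(s) (total 0); column heights now [0 3 3 0 0], max=3
Drop 2: I rot2 at col 0 lands with bottom-row=3; cleared 0 line(s) (total 0); column heights now [4 4 4 4 0], max=4
Drop 3: I rot1 at col 3 lands with bottom-row=4; cleared 0 line(s) (total 0); column heights now [4 4 4 8 0], max=8
Drop 4: O rot1 at col 3 lands with bottom-row=8; cleared 0 line(s) (total 0); column heights now [4 4 4 10 10], max=10
Drop 5: O rot1 at col 1 lands with bottom-row=4; cleared 0 line(s) (total 0); column heights now [4 6 6 10 10], max=10
Drop 6: T rot3 at col 0 lands with bottom-row=6; cleared 0 line(s) (total 0); column heights now [8 9 6 10 10], max=10
Drop 7: Z rot0 at col 1 lands with bottom-row=10; cleared 0 line(s) (total 0); column heights now [8 12 12 11 10], max=12

Answer: 0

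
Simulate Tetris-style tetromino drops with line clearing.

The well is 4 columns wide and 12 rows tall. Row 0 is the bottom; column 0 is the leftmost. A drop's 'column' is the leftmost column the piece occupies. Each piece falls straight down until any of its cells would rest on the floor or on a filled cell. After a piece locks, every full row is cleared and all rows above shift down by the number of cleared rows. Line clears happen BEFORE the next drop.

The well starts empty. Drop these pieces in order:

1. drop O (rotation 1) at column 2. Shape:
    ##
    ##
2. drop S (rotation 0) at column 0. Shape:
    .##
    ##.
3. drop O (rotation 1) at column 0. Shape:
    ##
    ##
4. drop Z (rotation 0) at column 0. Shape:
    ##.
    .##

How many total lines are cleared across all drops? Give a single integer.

Answer: 1

Derivation:
Drop 1: O rot1 at col 2 lands with bottom-row=0; cleared 0 line(s) (total 0); column heights now [0 0 2 2], max=2
Drop 2: S rot0 at col 0 lands with bottom-row=1; cleared 1 line(s) (total 1); column heights now [0 2 2 1], max=2
Drop 3: O rot1 at col 0 lands with bottom-row=2; cleared 0 line(s) (total 1); column heights now [4 4 2 1], max=4
Drop 4: Z rot0 at col 0 lands with bottom-row=4; cleared 0 line(s) (total 1); column heights now [6 6 5 1], max=6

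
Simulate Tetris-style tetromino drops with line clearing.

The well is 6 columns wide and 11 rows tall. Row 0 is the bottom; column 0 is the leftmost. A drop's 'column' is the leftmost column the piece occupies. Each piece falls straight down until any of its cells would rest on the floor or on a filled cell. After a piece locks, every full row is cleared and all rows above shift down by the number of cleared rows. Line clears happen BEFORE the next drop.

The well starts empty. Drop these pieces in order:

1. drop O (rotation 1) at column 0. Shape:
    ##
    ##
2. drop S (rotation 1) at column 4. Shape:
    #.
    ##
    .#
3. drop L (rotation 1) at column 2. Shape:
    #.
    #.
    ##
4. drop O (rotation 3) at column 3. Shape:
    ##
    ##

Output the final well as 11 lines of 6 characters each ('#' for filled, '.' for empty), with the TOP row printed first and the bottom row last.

Answer: ......
......
......
......
......
......
...##.
...##.
..#.#.
###.##
####.#

Derivation:
Drop 1: O rot1 at col 0 lands with bottom-row=0; cleared 0 line(s) (total 0); column heights now [2 2 0 0 0 0], max=2
Drop 2: S rot1 at col 4 lands with bottom-row=0; cleared 0 line(s) (total 0); column heights now [2 2 0 0 3 2], max=3
Drop 3: L rot1 at col 2 lands with bottom-row=0; cleared 0 line(s) (total 0); column heights now [2 2 3 1 3 2], max=3
Drop 4: O rot3 at col 3 lands with bottom-row=3; cleared 0 line(s) (total 0); column heights now [2 2 3 5 5 2], max=5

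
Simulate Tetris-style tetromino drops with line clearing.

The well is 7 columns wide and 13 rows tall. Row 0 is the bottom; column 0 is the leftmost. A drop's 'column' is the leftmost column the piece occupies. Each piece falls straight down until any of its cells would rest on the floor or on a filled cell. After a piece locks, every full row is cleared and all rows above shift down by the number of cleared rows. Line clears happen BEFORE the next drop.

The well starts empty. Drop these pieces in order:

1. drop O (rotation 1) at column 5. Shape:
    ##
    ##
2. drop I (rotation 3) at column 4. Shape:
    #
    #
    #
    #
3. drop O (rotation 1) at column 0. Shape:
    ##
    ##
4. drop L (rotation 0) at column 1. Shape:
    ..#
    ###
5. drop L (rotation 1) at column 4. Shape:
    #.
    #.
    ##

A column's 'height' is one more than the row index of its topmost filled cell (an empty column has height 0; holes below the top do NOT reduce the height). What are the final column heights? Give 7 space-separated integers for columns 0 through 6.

Drop 1: O rot1 at col 5 lands with bottom-row=0; cleared 0 line(s) (total 0); column heights now [0 0 0 0 0 2 2], max=2
Drop 2: I rot3 at col 4 lands with bottom-row=0; cleared 0 line(s) (total 0); column heights now [0 0 0 0 4 2 2], max=4
Drop 3: O rot1 at col 0 lands with bottom-row=0; cleared 0 line(s) (total 0); column heights now [2 2 0 0 4 2 2], max=4
Drop 4: L rot0 at col 1 lands with bottom-row=2; cleared 0 line(s) (total 0); column heights now [2 3 3 4 4 2 2], max=4
Drop 5: L rot1 at col 4 lands with bottom-row=4; cleared 0 line(s) (total 0); column heights now [2 3 3 4 7 5 2], max=7

Answer: 2 3 3 4 7 5 2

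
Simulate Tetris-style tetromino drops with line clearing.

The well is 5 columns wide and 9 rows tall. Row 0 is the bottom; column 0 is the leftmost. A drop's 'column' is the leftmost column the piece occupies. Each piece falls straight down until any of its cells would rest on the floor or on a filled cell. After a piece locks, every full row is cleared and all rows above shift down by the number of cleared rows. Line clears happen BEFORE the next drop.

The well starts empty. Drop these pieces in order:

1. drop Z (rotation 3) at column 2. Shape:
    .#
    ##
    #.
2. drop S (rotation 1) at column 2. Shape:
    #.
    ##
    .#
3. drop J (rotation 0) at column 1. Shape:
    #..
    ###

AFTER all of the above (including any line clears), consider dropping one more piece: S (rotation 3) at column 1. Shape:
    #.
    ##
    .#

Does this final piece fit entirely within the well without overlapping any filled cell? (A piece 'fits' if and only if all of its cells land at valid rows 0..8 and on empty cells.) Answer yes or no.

Drop 1: Z rot3 at col 2 lands with bottom-row=0; cleared 0 line(s) (total 0); column heights now [0 0 2 3 0], max=3
Drop 2: S rot1 at col 2 lands with bottom-row=3; cleared 0 line(s) (total 0); column heights now [0 0 6 5 0], max=6
Drop 3: J rot0 at col 1 lands with bottom-row=6; cleared 0 line(s) (total 0); column heights now [0 8 7 7 0], max=8
Test piece S rot3 at col 1 (width 2): heights before test = [0 8 7 7 0]; fits = False

Answer: no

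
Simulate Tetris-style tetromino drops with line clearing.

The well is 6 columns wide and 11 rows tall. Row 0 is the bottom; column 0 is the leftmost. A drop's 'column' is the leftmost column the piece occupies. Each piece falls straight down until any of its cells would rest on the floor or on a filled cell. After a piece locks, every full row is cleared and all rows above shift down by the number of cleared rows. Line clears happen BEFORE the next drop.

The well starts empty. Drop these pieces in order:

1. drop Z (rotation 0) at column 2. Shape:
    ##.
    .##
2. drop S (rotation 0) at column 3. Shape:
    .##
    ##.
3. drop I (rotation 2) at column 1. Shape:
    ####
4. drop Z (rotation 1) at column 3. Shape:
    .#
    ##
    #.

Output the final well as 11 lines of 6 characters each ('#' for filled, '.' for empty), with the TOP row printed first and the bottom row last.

Answer: ......
......
......
....#.
...##.
...#..
.####.
....##
...##.
..##..
...##.

Derivation:
Drop 1: Z rot0 at col 2 lands with bottom-row=0; cleared 0 line(s) (total 0); column heights now [0 0 2 2 1 0], max=2
Drop 2: S rot0 at col 3 lands with bottom-row=2; cleared 0 line(s) (total 0); column heights now [0 0 2 3 4 4], max=4
Drop 3: I rot2 at col 1 lands with bottom-row=4; cleared 0 line(s) (total 0); column heights now [0 5 5 5 5 4], max=5
Drop 4: Z rot1 at col 3 lands with bottom-row=5; cleared 0 line(s) (total 0); column heights now [0 5 5 7 8 4], max=8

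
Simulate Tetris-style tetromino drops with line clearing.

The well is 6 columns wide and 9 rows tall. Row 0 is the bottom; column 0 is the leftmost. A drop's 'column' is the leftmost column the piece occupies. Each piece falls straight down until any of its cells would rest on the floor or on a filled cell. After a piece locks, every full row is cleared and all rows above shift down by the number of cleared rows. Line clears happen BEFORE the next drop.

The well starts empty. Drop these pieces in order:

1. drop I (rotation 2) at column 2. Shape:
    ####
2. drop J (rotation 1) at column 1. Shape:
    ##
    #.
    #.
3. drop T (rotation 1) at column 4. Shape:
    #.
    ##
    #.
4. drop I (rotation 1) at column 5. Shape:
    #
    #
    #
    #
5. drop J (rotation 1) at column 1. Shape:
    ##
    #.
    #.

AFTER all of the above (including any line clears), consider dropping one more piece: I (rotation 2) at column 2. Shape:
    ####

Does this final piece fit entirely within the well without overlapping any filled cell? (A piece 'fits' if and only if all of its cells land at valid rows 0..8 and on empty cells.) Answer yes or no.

Drop 1: I rot2 at col 2 lands with bottom-row=0; cleared 0 line(s) (total 0); column heights now [0 0 1 1 1 1], max=1
Drop 2: J rot1 at col 1 lands with bottom-row=0; cleared 0 line(s) (total 0); column heights now [0 3 3 1 1 1], max=3
Drop 3: T rot1 at col 4 lands with bottom-row=1; cleared 0 line(s) (total 0); column heights now [0 3 3 1 4 3], max=4
Drop 4: I rot1 at col 5 lands with bottom-row=3; cleared 0 line(s) (total 0); column heights now [0 3 3 1 4 7], max=7
Drop 5: J rot1 at col 1 lands with bottom-row=3; cleared 0 line(s) (total 0); column heights now [0 6 6 1 4 7], max=7
Test piece I rot2 at col 2 (width 4): heights before test = [0 6 6 1 4 7]; fits = True

Answer: yes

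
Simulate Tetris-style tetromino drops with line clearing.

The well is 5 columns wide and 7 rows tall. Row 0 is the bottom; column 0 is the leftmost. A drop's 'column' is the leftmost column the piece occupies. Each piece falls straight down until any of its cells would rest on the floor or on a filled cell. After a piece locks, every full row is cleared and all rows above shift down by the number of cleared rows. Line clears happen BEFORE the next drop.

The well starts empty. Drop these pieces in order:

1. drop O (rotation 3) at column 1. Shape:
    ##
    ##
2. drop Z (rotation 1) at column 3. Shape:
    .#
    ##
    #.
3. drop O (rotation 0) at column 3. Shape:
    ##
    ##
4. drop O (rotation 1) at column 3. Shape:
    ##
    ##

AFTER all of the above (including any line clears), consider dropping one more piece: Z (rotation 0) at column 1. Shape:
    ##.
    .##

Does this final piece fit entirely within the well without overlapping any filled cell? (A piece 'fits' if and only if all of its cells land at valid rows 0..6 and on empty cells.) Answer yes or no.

Drop 1: O rot3 at col 1 lands with bottom-row=0; cleared 0 line(s) (total 0); column heights now [0 2 2 0 0], max=2
Drop 2: Z rot1 at col 3 lands with bottom-row=0; cleared 0 line(s) (total 0); column heights now [0 2 2 2 3], max=3
Drop 3: O rot0 at col 3 lands with bottom-row=3; cleared 0 line(s) (total 0); column heights now [0 2 2 5 5], max=5
Drop 4: O rot1 at col 3 lands with bottom-row=5; cleared 0 line(s) (total 0); column heights now [0 2 2 7 7], max=7
Test piece Z rot0 at col 1 (width 3): heights before test = [0 2 2 7 7]; fits = False

Answer: no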